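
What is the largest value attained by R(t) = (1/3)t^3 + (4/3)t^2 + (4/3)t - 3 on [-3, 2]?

The derivative is t^2 + (8/3)t + 4/3, which vanishes at t = -2 and t = -2/3.
Candidates: R(-3) = -4; R(-2) = -3; R(-2/3) = -275/81; R(2) = 23/3.
So the maximum is R(2) = 23/3.

23/3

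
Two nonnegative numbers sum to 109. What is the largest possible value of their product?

11881/4

With x + y = 109, the product is P(x) = x(109 − x).
P'(x) = 109 − 2x = 0 gives x = 109/2; P'' = −2 < 0, so this is the maximum.
P = 109/2·109/2 = 11881/4.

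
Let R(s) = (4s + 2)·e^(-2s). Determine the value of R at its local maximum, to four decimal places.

2.0000

R'(s) = 4·e^(-2s) + (4s + 2)·(-2)·e^(-2s) = (-8s)·e^(-2s). Since e^(-2s) > 0, the only critical point is s = 0.
R''(0) has the same sign as -8 < 0, so this is a local maximum.
R(0) = (2)·e^(0) ≈ 2.0000.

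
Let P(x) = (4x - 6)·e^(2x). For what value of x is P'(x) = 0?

1

P'(x) = 4·e^(2x) + (4x - 6)·2·e^(2x) = (8x - 8)·e^(2x). Since e^(2x) > 0, the only critical point is x = 1.
P''(1) has the same sign as 8 > 0, so this is a local minimum.
P(1) = (-2)·e^(2) ≈ -14.7781.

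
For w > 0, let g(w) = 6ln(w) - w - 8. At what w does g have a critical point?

6

g'(w) = 6/w − 1 = 0 gives w = 6.
g''(w) = -6/w², which is negative for w > 0, so this is a local maximum.
g(6) = 6·ln(6) - 6 - 8 ≈ -3.2494.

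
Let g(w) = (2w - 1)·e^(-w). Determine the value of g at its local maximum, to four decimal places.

0.4463

Differentiating with the product rule gives g'(w) = (-2w + 3)·e^(-w). Since e^(-w) > 0, the only critical point is w = 3/2.
g''(3/2) has the same sign as -2 < 0, so this is a local maximum.
g(3/2) = (2)·e^(-3/2) ≈ 0.4463.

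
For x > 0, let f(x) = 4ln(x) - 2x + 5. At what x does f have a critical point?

2

f'(x) = 4/x − 2 = 0 gives x = 2.
f''(x) = -4/x², which is negative for x > 0, so this is a local maximum.
f(2) = 4·ln(2) - 4 + 5 ≈ 3.7726.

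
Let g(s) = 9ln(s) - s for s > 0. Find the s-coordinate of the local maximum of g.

g'(s) = 9/s − 1 = 0 gives s = 9.
g''(s) = -9/s², which is negative for s > 0, so this is a local maximum.
g(9) = 9·ln(9) - 9 ≈ 10.7750.

9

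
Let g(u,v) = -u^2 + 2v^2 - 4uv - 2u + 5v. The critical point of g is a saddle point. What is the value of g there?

-19/8

∂g/∂u = -2u - 4v - 2 = 0 and ∂g/∂v = -4u + 4v + 5 = 0, so (u, v) = (1/2, -3/4).
The Hessian has g_{uu} = -2, g_{vv} = 4, g_{uv} = -4, giving D = -24 < 0, so the point is a saddle point.
g(1/2, -3/4) = -19/8.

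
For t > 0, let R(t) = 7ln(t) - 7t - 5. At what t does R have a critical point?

R'(t) = 7/t − 7 = 0 gives t = 1.
R''(t) = -7/t², which is negative for t > 0, so this is a local maximum.
R(1) = 7·ln(1) - 7 - 5 ≈ -12.0000.

1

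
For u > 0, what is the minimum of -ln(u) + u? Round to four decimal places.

1.0000

h'(u) = -1/u + 1 = 0 gives u = 1.
h''(u) = 1/u², which is positive for u > 0, so this is a local minimum.
h(1) = -1·ln(1) + 1 ≈ 1.0000.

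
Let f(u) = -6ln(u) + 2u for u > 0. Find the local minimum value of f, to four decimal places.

f'(u) = -6/u + 2 = 0 gives u = 3.
f''(u) = 6/u², which is positive for u > 0, so this is a local minimum.
f(3) = -6·ln(3) + 6 ≈ -0.5917.

-0.5917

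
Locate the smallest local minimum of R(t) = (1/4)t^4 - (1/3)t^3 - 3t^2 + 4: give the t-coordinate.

Critical points: R'(t) = t^3 - t^2 - 6t vanishes at t = -2, 0, 3.
R''(t) = 3t^2 - 2t - 6. R''(-2) = 10 > 0 ⇒ local minimum; R''(0) = -6 < 0 ⇒ local maximum; R''(3) = 15 > 0 ⇒ local minimum.
The smallest local minimum is R(3) = -47/4.

3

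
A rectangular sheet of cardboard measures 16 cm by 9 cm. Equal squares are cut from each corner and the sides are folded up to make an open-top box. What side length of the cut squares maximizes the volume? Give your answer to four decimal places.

With cut size x, the volume is V(x) = x(16 − 2x)(9 − 2x) for 0 < x < 4.5.
V'(x) = 12x^2 − 100x + 144. Setting V'(x) = 0 gives x ≈ 1.8513 (the root in (0, 4.5)).
V''(x) = 24x − 100 is negative there, so this is the maximum; V ≈ 120.6015.

1.8513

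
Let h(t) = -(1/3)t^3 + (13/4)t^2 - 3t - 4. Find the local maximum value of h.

23

Critical points: h'(t) = -t^2 + (13/2)t - 3 vanishes at t = 1/2, 6.
Second-derivative test with h''(t) = -2t + 13/2: h''(1/2) = 11/2 > 0 ⇒ local minimum; h''(6) = -11/2 < 0 ⇒ local maximum.
The local maximum is h(6) = 23.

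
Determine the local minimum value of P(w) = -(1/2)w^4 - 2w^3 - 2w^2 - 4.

Critical points: P'(w) = -2w^3 - 6w^2 - 4w vanishes at w = -2, -1, 0.
Second-derivative test with P''(w) = -6w^2 - 12w - 4: P''(-2) = -4 < 0 ⇒ local maximum; P''(-1) = 2 > 0 ⇒ local minimum; P''(0) = -4 < 0 ⇒ local maximum.
Thus P has its local minimum at w = -1, with value -9/2.

-9/2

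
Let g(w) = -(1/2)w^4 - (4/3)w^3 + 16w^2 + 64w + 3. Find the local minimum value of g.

-175/3

Critical points: g'(w) = -2w^3 - 4w^2 + 32w + 64 vanishes at w = -4, -2, 4.
Second-derivative test with g''(w) = -6w^2 - 8w + 32: g''(-4) = -32 < 0 ⇒ local maximum; g''(-2) = 24 > 0 ⇒ local minimum; g''(4) = -96 < 0 ⇒ local maximum.
Thus g has its local minimum at w = -2, with value -175/3.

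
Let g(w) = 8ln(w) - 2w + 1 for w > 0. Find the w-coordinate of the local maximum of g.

4

g'(w) = 8/w − 2 = 0 gives w = 4.
g''(w) = -8/w², which is negative for w > 0, so this is a local maximum.
g(4) = 8·ln(4) - 8 + 1 ≈ 4.0904.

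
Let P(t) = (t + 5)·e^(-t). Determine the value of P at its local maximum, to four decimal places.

54.5982

Differentiating with the product rule gives P'(t) = (-t - 4)·e^(-t). Since e^(-t) > 0, the only critical point is t = -4.
P''(-4) has the same sign as -1 < 0, so this is a local maximum.
P(-4) = (1)·e^(4) ≈ 54.5982.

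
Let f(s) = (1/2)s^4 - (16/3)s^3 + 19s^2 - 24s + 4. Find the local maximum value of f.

Critical points: f'(s) = 2s^3 - 16s^2 + 38s - 24 vanishes at s = 1, 3, 4.
Second-derivative test with f''(s) = 6s^2 - 32s + 38: f''(1) = 12 > 0 ⇒ local minimum; f''(3) = -4 < 0 ⇒ local maximum; f''(4) = 6 > 0 ⇒ local minimum.
So the local maximum value is f(3) = -1/2.

-1/2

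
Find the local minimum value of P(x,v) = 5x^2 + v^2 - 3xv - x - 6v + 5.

-144/11

∂P/∂x = 10x - 3v - 1 = 0 and ∂P/∂v = -3x + 2v - 6 = 0, so (x, v) = (20/11, 63/11).
The Hessian has P_{xx} = 10, P_{vv} = 2, P_{xv} = -3, giving D = 11 > 0 with P_{xx} > 0, so the point is a local minimum.
P(20/11, 63/11) = -144/11.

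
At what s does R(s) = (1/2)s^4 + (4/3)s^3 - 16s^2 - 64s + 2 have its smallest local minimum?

R'(s) = 2s^3 + 4s^2 - 32s - 64. Setting R'(s) = 0 gives s ∈ {-4, -2, 4}.
Second-derivative test with R''(s) = 6s^2 + 8s - 32: R''(-4) = 32 > 0 ⇒ local minimum; R''(-2) = -24 < 0 ⇒ local maximum; R''(4) = 96 > 0 ⇒ local minimum.
The smallest local minimum is R(4) = -890/3.

4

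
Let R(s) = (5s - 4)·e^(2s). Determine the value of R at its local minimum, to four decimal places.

By the product rule, R'(s) = (10s - 3)·e^(2s). Since e^(2s) > 0, the only critical point is s = 3/10.
R''(3/10) has the same sign as 10 > 0, so this is a local minimum.
R(3/10) = (-5/2)·e^(3/5) ≈ -4.5553.

-4.5553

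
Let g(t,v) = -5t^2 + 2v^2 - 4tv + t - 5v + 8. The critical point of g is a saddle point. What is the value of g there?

∂g/∂t = -10t - 4v + 1 = 0 and ∂g/∂v = -4t + 4v - 5 = 0, so (t, v) = (-2/7, 27/28).
The Hessian has g_{tt} = -10, g_{vv} = 4, g_{tv} = -4, giving D = -56 < 0, so the point is a saddle point.
g(-2/7, 27/28) = 305/56.

305/56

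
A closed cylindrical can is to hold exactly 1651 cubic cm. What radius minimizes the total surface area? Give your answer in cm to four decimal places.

6.4050

With radius r and height h, πr²h = 1651 so h = 1651/(πr²), and S(r) = 2πr² + 2πrh = 2πr² + 2·1651/r.
S'(r) = 4πr − 2·1651/r² = 0 ⇒ r³ = 1651/(2π), so r ≈ 6.4050 and h = 2r ≈ 12.8101.
S''(r) = 4π + 4·1651/r³ > 0, so this is the minimum; S ≈ 773.2963.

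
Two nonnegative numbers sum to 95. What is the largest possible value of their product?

9025/4

With x + y = 95, the product is P(x) = x(95 − x).
P'(x) = 95 − 2x = 0 gives x = 95/2; P'' = −2 < 0, so this is the maximum.
P = 95/2·95/2 = 9025/4.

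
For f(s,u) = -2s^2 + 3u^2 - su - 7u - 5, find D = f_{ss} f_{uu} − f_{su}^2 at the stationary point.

∂f/∂s = -4s - u = 0 and ∂f/∂u = -s + 6u - 7 = 0, so (s, u) = (-7/25, 28/25).
The Hessian has f_{ss} = -4, f_{uu} = 6, f_{su} = -1, giving D = -25 < 0, so the point is a saddle point.
D = (-4)·(6) − (-1)^2 = -25.

-25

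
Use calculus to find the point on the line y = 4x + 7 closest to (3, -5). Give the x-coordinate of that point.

-45/17

Minimize D(x)^2 = (x - 3)^2 + (4x + 12)^2.
d/dx[D^2] = 2(x - 3) + 2·4·(4x + 12) = 0 ⇒ x = -45/17.
Then y = -61/17 and the distance is √(576/17) ≈ 5.8209.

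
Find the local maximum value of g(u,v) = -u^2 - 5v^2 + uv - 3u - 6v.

∂g/∂u = -2u + v - 3 = 0 and ∂g/∂v = u - 10v - 6 = 0, so (u, v) = (-36/19, -15/19).
The Hessian has g_{uu} = -2, g_{vv} = -10, g_{uv} = 1, giving D = 19 > 0 with g_{uu} < 0, so the point is a local maximum.
g(-36/19, -15/19) = 99/19.

99/19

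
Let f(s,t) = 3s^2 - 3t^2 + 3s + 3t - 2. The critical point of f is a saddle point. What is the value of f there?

-2

∂f/∂s = 6s + 3 = 0 and ∂f/∂t = -6t + 3 = 0, so (s, t) = (-1/2, 1/2).
The Hessian has f_{ss} = 6, f_{tt} = -6, f_{st} = 0, giving D = -36 < 0, so the point is a saddle point.
f(-1/2, 1/2) = -2.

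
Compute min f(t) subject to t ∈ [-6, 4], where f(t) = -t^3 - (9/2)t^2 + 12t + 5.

-83

The derivative is -3t^2 - 9t + 12, which vanishes at t = -4 and t = 1.
Evaluating at the critical points and endpoints: f(-6) = -13, f(-4) = -51, f(1) = 23/2, f(4) = -83.
Hence the absolute minimum is -83 at t = 4.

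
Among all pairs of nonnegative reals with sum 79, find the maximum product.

6241/4

With x + y = 79, the product is P(x) = x(79 − x).
P'(x) = 79 − 2x = 0 gives x = 79/2; P'' = −2 < 0, so this is the maximum.
P = 79/2·79/2 = 6241/4.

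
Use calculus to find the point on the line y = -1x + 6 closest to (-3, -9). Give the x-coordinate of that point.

6

Minimize D(x)^2 = (x + 3)^2 + (-x + 15)^2.
d/dx[D^2] = 2(x + 3) + 2·(-1)·(-x + 15) = 0 ⇒ x = 6.
Then y = 0 and the distance is √(162) ≈ 12.7279.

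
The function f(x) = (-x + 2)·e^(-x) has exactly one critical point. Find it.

f'(x) = (-1)·e^(-x) + (-x + 2)·(-1)·e^(-x) = (x - 3)·e^(-x). Since e^(-x) > 0, the only critical point is x = 3.
f''(3) has the same sign as 1 > 0, so this is a local minimum.
f(3) = (-1)·e^(-3) ≈ -0.0498.

3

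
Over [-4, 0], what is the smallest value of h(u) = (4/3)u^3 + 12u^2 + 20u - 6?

-46/3

The derivative is 4u^2 + 24u + 20, whose only zero in [-4, 0] is u = -1.
Compare values at every candidate in [-4, 0]: h(-4) = 62/3,  h(-1) = -46/3,  h(0) = -6.
Hence the absolute minimum is -46/3 at u = -1.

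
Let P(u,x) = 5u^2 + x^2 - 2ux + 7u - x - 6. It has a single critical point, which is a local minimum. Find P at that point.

-17/2

∂P/∂u = 10u - 2x + 7 = 0 and ∂P/∂x = -2u + 2x - 1 = 0, so (u, x) = (-3/4, -1/4).
The Hessian has P_{uu} = 10, P_{xx} = 2, P_{ux} = -2, giving D = 16 > 0 with P_{uu} > 0, so the point is a local minimum.
P(-3/4, -1/4) = -17/2.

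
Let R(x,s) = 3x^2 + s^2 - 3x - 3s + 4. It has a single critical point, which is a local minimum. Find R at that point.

∂R/∂x = 6x - 3 = 0 and ∂R/∂s = 2s - 3 = 0, so (x, s) = (1/2, 3/2).
The Hessian has R_{xx} = 6, R_{ss} = 2, R_{xs} = 0, giving D = 12 > 0 with R_{xx} > 0, so the point is a local minimum.
R(1/2, 3/2) = 1.

1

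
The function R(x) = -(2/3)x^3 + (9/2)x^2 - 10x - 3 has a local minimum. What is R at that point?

R'(x) = -2x^2 + 9x - 10. Setting R'(x) = 0 gives x ∈ {2, 5/2}.
Since R''(x) = -4x + 9, we get R''(2) = 1 > 0 ⇒ local minimum; R''(5/2) = -1 < 0 ⇒ local maximum.
The local minimum is R(2) = -31/3.

-31/3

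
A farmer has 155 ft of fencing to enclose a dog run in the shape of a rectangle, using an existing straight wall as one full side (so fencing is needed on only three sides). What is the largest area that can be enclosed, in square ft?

Let the sides perpendicular to the wall have length x and the parallel side y, so 2x + y = 155 and the area is A = xy = x(155 − 2x).
A'(x) = 155 − 4x = 0 gives x = 155/4, and A''(x) = −4 < 0 confirms a maximum.
Then y = 155 − 2·155/4 = 155/2 and A = 24025/8.

24025/8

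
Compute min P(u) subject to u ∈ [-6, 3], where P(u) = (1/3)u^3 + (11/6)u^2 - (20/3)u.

P'(u) = u^2 + (11/3)u - 20/3, which vanishes at u = -5 and u = 4/3.
Evaluating at the critical points and endpoints: P(-6) = 34,  P(-5) = 75/2,  P(4/3) = -392/81,  P(3) = 11/2.
The minimum over the interval is -392/81, attained at u = 4/3.

-392/81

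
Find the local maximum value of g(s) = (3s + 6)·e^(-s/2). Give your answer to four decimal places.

Differentiating with the product rule gives g'(s) = (-(3/2)s)·e^(-s/2). Since e^(-s/2) > 0, the only critical point is s = 0.
g''(0) has the same sign as -3/2 < 0, so this is a local maximum.
g(0) = (6)·e^(0) ≈ 6.0000.

6.0000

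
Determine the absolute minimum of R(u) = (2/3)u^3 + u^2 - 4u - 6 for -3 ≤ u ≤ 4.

R'(u) = 2u^2 + 2u - 4, which vanishes at u = -2 and u = 1.
Evaluating at the critical points and endpoints: R(-3) = -3, R(-2) = 2/3, R(1) = -25/3, R(4) = 110/3.
The minimum over the interval is -25/3, attained at u = 1.

-25/3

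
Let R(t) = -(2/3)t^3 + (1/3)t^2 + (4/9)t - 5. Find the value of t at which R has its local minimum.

-1/3

R'(t) = -2t^2 + (2/3)t + 4/9. Setting R'(t) = 0 gives t ∈ {-1/3, 2/3}.
Second-derivative test with R''(t) = -4t + 2/3: R''(-1/3) = 2 > 0 ⇒ local minimum; R''(2/3) = -2 < 0 ⇒ local maximum.
So the local minimum value is R(-1/3) = -412/81.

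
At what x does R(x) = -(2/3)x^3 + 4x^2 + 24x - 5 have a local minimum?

-2

R'(x) = -2x^2 + 8x + 24 = 0 at x = -2, 6.
Since R''(x) = -4x + 8, we get R''(-2) = 16 > 0 ⇒ local minimum; R''(6) = -16 < 0 ⇒ local maximum.
Thus R has its local minimum at x = -2, with value -95/3.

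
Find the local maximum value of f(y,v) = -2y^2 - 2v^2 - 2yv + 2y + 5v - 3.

∂f/∂y = -4y - 2v + 2 = 0 and ∂f/∂v = -2y - 4v + 5 = 0, so (y, v) = (-1/6, 4/3).
The Hessian has f_{yy} = -4, f_{vv} = -4, f_{yv} = -2, giving D = 12 > 0 with f_{yy} < 0, so the point is a local maximum.
f(-1/6, 4/3) = 1/6.

1/6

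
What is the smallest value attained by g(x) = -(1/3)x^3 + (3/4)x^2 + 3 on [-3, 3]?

3/4

The derivative is -x^2 + (3/2)x, which vanishes at x = 0 and x = 3/2.
Candidates: g(-3) = 75/4,  g(0) = 3,  g(3/2) = 57/16,  g(3) = 3/4.
Hence the absolute minimum is 3/4 at x = 3.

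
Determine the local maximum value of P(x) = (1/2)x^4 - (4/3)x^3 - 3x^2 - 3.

P'(x) = 2x^3 - 4x^2 - 6x. Setting P'(x) = 0 gives x ∈ {-1, 0, 3}.
P''(x) = 6x^2 - 8x - 6. P''(-1) = 8 > 0 ⇒ local minimum; P''(0) = -6 < 0 ⇒ local maximum; P''(3) = 24 > 0 ⇒ local minimum.
So the local maximum value is P(0) = -3.

-3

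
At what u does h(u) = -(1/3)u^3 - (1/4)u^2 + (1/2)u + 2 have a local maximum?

1/2

Critical points: h'(u) = -u^2 - (1/2)u + 1/2 vanishes at u = -1, 1/2.
Since h''(u) = -2u - 1/2, we get h''(-1) = 3/2 > 0 ⇒ local minimum; h''(1/2) = -3/2 < 0 ⇒ local maximum.
Thus h has its local maximum at u = 1/2, with value 103/48.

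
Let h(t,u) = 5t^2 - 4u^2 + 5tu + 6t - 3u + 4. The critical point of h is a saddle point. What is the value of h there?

137/35

∂h/∂t = 10t + 5u + 6 = 0 and ∂h/∂u = 5t - 8u - 3 = 0, so (t, u) = (-11/35, -4/7).
The Hessian has h_{tt} = 10, h_{uu} = -8, h_{tu} = 5, giving D = -105 < 0, so the point is a saddle point.
h(-11/35, -4/7) = 137/35.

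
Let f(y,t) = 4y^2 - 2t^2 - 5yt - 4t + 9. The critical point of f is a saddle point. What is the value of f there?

577/57

∂f/∂y = 8y - 5t = 0 and ∂f/∂t = -5y - 4t - 4 = 0, so (y, t) = (-20/57, -32/57).
The Hessian has f_{yy} = 8, f_{tt} = -4, f_{yt} = -5, giving D = -57 < 0, so the point is a saddle point.
f(-20/57, -32/57) = 577/57.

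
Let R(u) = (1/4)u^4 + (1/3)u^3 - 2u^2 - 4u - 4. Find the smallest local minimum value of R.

Critical points: R'(u) = u^3 + u^2 - 4u - 4 vanishes at u = -2, -1, 2.
Second-derivative test with R''(u) = 3u^2 + 2u - 4: R''(-2) = 4 > 0 ⇒ local minimum; R''(-1) = -3 < 0 ⇒ local maximum; R''(2) = 12 > 0 ⇒ local minimum.
Thus R has its smallest local minimum at u = 2, with value -40/3.

-40/3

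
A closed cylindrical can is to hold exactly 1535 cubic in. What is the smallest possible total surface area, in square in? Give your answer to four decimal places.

736.6369

With radius r and height h, πr²h = 1535 so h = 1535/(πr²), and S(r) = 2πr² + 2πrh = 2πr² + 2·1535/r.
S'(r) = 4πr − 2·1535/r² = 0 ⇒ r³ = 1535/(2π), so r ≈ 6.2514 and h = 2r ≈ 12.5028.
S''(r) = 4π + 4·1535/r³ > 0, so this is the minimum; S ≈ 736.6369.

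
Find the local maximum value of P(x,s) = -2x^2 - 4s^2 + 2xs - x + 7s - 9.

-41/7

∂P/∂x = -4x + 2s - 1 = 0 and ∂P/∂s = 2x - 8s + 7 = 0, so (x, s) = (3/14, 13/14).
The Hessian has P_{xx} = -4, P_{ss} = -8, P_{xs} = 2, giving D = 28 > 0 with P_{xx} < 0, so the point is a local maximum.
P(3/14, 13/14) = -41/7.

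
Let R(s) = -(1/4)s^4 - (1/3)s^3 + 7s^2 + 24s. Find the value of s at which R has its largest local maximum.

4

R'(s) = -s^3 - s^2 + 14s + 24. Setting R'(s) = 0 gives s ∈ {-3, -2, 4}.
R''(s) = -3s^2 - 2s + 14. R''(-3) = -7 < 0 ⇒ local maximum; R''(-2) = 6 > 0 ⇒ local minimum; R''(4) = -42 < 0 ⇒ local maximum.
The largest local maximum is R(4) = 368/3.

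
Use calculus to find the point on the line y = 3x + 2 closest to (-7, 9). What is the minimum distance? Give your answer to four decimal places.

Minimize D(x)^2 = (x + 7)^2 + (3x - 7)^2.
d/dx[D^2] = 2(x + 7) + 2·3·(3x - 7) = 0 ⇒ x = 7/5.
Then y = 31/5 and the distance is √(392/5) ≈ 8.8544.

8.8544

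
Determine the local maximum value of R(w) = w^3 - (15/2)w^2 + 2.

2

R'(w) = 3w^2 - 15w = 0 at w = 0, 5.
Since R''(w) = 6w - 15, we get R''(0) = -15 < 0 ⇒ local maximum; R''(5) = 15 > 0 ⇒ local minimum.
Thus R has its local maximum at w = 0, with value 2.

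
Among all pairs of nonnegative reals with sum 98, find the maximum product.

With x + y = 98, the product is P(x) = x(98 − x).
P'(x) = 98 − 2x = 0 gives x = 49; P'' = −2 < 0, so this is the maximum.
P = 49·49 = 2401.

2401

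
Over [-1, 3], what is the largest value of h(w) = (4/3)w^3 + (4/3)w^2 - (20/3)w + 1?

29

h'(w) = 4w^2 + (8/3)w - 20/3, whose only zero in [-1, 3] is w = 1.
Evaluating at the critical points and endpoints: h(-1) = 23/3; h(1) = -3; h(3) = 29.
So the maximum is h(3) = 29.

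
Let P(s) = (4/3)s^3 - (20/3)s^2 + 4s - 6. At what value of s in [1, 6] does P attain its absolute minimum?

3

The derivative is 4s^2 - (40/3)s + 4, whose only zero in [1, 6] is s = 3.
Candidates: P(1) = -22/3,  P(3) = -18,  P(6) = 66.
The minimum over the interval is -18, attained at s = 3.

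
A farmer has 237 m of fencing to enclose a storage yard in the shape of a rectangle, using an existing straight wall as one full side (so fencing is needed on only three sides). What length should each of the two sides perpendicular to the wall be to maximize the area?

Let the sides perpendicular to the wall have length x and the parallel side y, so 2x + y = 237 and the area is A = xy = x(237 − 2x).
A'(x) = 237 − 4x = 0 gives x = 237/4, and A''(x) = −4 < 0 confirms a maximum.
Then y = 237 − 2·237/4 = 237/2 and A = 56169/8.

237/4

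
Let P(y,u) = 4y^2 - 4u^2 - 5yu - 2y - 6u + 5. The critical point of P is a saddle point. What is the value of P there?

633/89

∂P/∂y = 8y - 5u - 2 = 0 and ∂P/∂u = -5y - 8u - 6 = 0, so (y, u) = (-14/89, -58/89).
The Hessian has P_{yy} = 8, P_{uu} = -8, P_{yu} = -5, giving D = -89 < 0, so the point is a saddle point.
P(-14/89, -58/89) = 633/89.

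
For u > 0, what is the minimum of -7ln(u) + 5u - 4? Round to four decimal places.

f'(u) = -7/u + 5 = 0 gives u = 7/5.
f''(u) = 7/u², which is positive for u > 0, so this is a local minimum.
f(7/5) = -7·ln(7/5) + 7 - 4 ≈ 0.6447.

0.6447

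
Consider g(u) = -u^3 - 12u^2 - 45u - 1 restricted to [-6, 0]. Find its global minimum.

The derivative is -3u^2 - 24u - 45, which vanishes at u = -5 and u = -3.
Compare values at every candidate in [-6, 0]: g(-6) = 53,  g(-5) = 49,  g(-3) = 53,  g(0) = -1.
Hence the absolute minimum is -1 at u = 0.

-1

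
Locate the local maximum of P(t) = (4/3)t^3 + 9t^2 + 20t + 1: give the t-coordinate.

P'(t) = 4t^2 + 18t + 20. Setting P'(t) = 0 gives t ∈ {-5/2, -2}.
Since P''(t) = 8t + 18, we get P''(-5/2) = -2 < 0 ⇒ local maximum; P''(-2) = 2 > 0 ⇒ local minimum.
Thus P has its local maximum at t = -5/2, with value -163/12.

-5/2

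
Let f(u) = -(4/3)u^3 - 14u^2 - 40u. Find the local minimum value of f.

50/3

f'(u) = -4u^2 - 28u - 40 = 0 at u = -5, -2.
Second-derivative test with f''(u) = -8u - 28: f''(-5) = 12 > 0 ⇒ local minimum; f''(-2) = -12 < 0 ⇒ local maximum.
So the local minimum value is f(-5) = 50/3.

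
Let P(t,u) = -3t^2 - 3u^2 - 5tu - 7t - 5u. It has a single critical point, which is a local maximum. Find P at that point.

∂P/∂t = -6t - 5u - 7 = 0 and ∂P/∂u = -5t - 6u - 5 = 0, so (t, u) = (-17/11, 5/11).
The Hessian has P_{tt} = -6, P_{uu} = -6, P_{tu} = -5, giving D = 11 > 0 with P_{tt} < 0, so the point is a local maximum.
P(-17/11, 5/11) = 47/11.

47/11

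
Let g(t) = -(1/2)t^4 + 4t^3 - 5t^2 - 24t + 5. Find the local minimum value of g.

g'(t) = -2t^3 + 12t^2 - 10t - 24. Setting g'(t) = 0 gives t ∈ {-1, 3, 4}.
Since g''(t) = -6t^2 + 24t - 10, we get g''(-1) = -40 < 0 ⇒ local maximum; g''(3) = 8 > 0 ⇒ local minimum; g''(4) = -10 < 0 ⇒ local maximum.
The local minimum is g(3) = -89/2.

-89/2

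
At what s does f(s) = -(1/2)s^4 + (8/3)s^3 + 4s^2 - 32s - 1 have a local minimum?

2

f'(s) = -2s^3 + 8s^2 + 8s - 32 = 0 at s = -2, 2, 4.
Second-derivative test with f''(s) = -6s^2 + 16s + 8: f''(-2) = -48 < 0 ⇒ local maximum; f''(2) = 16 > 0 ⇒ local minimum; f''(4) = -24 < 0 ⇒ local maximum.
So the local minimum value is f(2) = -107/3.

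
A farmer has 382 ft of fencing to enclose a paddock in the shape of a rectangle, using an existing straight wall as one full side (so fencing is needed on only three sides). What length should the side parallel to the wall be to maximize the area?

Let the sides perpendicular to the wall have length x and the parallel side y, so 2x + y = 382 and the area is A = xy = x(382 − 2x).
A'(x) = 382 − 4x = 0 gives x = 191/2, and A''(x) = −4 < 0 confirms a maximum.
Then y = 382 − 2·191/2 = 191 and A = 36481/2.

191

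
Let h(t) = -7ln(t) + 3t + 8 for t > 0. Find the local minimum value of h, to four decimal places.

h'(t) = -7/t + 3 = 0 gives t = 7/3.
h''(t) = 7/t², which is positive for t > 0, so this is a local minimum.
h(7/3) = -7·ln(7/3) + 7 + 8 ≈ 9.0689.

9.0689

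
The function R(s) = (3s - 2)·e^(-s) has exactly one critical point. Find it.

R'(s) = 3·e^(-s) + (3s - 2)·(-1)·e^(-s) = (-3s + 5)·e^(-s). Since e^(-s) > 0, the only critical point is s = 5/3.
R''(5/3) has the same sign as -3 < 0, so this is a local maximum.
R(5/3) = (3)·e^(-5/3) ≈ 0.5666.

5/3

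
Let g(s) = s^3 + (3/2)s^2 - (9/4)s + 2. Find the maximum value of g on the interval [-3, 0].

g'(s) = 3s^2 + 3s - 9/4, whose only zero in [-3, 0] is s = -3/2.
Compare values at every candidate in [-3, 0]: g(-3) = -19/4, g(-3/2) = 43/8, g(0) = 2.
So the maximum is g(-3/2) = 43/8.

43/8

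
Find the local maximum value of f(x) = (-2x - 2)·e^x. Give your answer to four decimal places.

0.2707

f'(x) = (-2)·e^x + (-2x - 2)·1·e^x = (-2x - 4)·e^x. Since e^x > 0, the only critical point is x = -2.
f''(-2) has the same sign as -2 < 0, so this is a local maximum.
f(-2) = (2)·e^(-2) ≈ 0.2707.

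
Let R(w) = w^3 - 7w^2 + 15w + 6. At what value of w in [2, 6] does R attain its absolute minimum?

Differentiating, R'(w) = 3w^2 - 14w + 15; whose only zero in [2, 6] is w = 3.
Compare values at every candidate in [2, 6]: R(2) = 16,  R(3) = 15,  R(6) = 60.
So the minimum is R(3) = 15.

3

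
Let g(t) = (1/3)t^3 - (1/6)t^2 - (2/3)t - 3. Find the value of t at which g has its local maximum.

-2/3

g'(t) = t^2 - (1/3)t - 2/3. Setting g'(t) = 0 gives t ∈ {-2/3, 1}.
Second-derivative test with g''(t) = 2t - 1/3: g''(-2/3) = -5/3 < 0 ⇒ local maximum; g''(1) = 5/3 > 0 ⇒ local minimum.
Thus g has its local maximum at t = -2/3, with value -221/81.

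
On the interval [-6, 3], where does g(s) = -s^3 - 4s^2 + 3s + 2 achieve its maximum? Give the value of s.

Differentiating, g'(s) = -3s^2 - 8s + 3; which vanishes at s = -3 and s = 1/3.
Candidates: g(-6) = 56,  g(-3) = -16,  g(1/3) = 68/27,  g(3) = -52.
So the maximum is g(-6) = 56.

-6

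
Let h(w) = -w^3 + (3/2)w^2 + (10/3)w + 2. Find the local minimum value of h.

20/27

Critical points: h'(w) = -3w^2 + 3w + 10/3 vanishes at w = -2/3, 5/3.
h''(w) = -6w + 3. h''(-2/3) = 7 > 0 ⇒ local minimum; h''(5/3) = -7 < 0 ⇒ local maximum.
Thus h has its local minimum at w = -2/3, with value 20/27.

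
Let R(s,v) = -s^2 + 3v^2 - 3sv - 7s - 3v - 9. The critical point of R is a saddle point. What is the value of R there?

∂R/∂s = -2s - 3v - 7 = 0 and ∂R/∂v = -3s + 6v - 3 = 0, so (s, v) = (-17/7, -5/7).
The Hessian has R_{ss} = -2, R_{vv} = 6, R_{sv} = -3, giving D = -21 < 0, so the point is a saddle point.
R(-17/7, -5/7) = 4/7.

4/7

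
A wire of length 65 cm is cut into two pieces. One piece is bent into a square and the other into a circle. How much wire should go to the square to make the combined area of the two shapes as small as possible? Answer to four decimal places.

Let x be the length used for the square. Square side x/4; circle radius (65−x)/(2π).
A(x) = (x/4)² + π·((65−x)/(2π))² = x²/16 + (65−x)²/(4π) for 0 ≤ x ≤ 65. A'(x) = x/8 − (65−x)/(2π) = 0 gives x = 4·65/(π+4) ≈ 36.4064.
A'' = 1/8 + 1/(2π) > 0, so this gives the minimum combined area; x ≈ 36.4064 cm to the square.

36.4064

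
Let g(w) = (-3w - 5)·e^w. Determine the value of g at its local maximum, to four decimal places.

Differentiating with the product rule gives g'(w) = (-3w - 8)·e^w. Since e^w > 0, the only critical point is w = -8/3.
g''(-8/3) has the same sign as -3 < 0, so this is a local maximum.
g(-8/3) = (3)·e^(-8/3) ≈ 0.2085.

0.2085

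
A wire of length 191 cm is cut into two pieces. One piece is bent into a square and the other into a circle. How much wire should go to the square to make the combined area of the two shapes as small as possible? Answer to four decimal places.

Let x be the length used for the square. Square side x/4; circle radius (191−x)/(2π).
A(x) = (x/4)² + π·((191−x)/(2π))² = x²/16 + (191−x)²/(4π) for 0 ≤ x ≤ 191. A'(x) = x/8 − (191−x)/(2π) = 0 gives x = 4·191/(π+4) ≈ 106.9789.
A'' = 1/8 + 1/(2π) > 0, so this gives the minimum combined area; x ≈ 106.9789 cm to the square.

106.9789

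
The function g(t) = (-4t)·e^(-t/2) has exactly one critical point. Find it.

2

g'(t) = (-4)·e^(-t/2) + (-4t)·(-1/2)·e^(-t/2) = (2t - 4)·e^(-t/2). Since e^(-t/2) > 0, the only critical point is t = 2.
g''(2) has the same sign as 2 > 0, so this is a local minimum.
g(2) = (-8)·e^(-1) ≈ -2.9430.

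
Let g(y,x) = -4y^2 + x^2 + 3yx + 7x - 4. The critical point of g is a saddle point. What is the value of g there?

∂g/∂y = -8y + 3x = 0 and ∂g/∂x = 3y + 2x + 7 = 0, so (y, x) = (-21/25, -56/25).
The Hessian has g_{yy} = -8, g_{xx} = 2, g_{yx} = 3, giving D = -25 < 0, so the point is a saddle point.
g(-21/25, -56/25) = -296/25.

-296/25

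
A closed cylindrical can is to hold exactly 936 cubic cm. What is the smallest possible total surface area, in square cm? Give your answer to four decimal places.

529.7022

With radius r and height h, πr²h = 936 so h = 936/(πr²), and S(r) = 2πr² + 2πrh = 2πr² + 2·936/r.
S'(r) = 4πr − 2·936/r² = 0 ⇒ r³ = 936/(2π), so r ≈ 5.3011 and h = 2r ≈ 10.6022.
S''(r) = 4π + 4·936/r³ > 0, so this is the minimum; S ≈ 529.7022.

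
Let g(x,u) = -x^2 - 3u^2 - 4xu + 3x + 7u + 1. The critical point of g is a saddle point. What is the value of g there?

3

∂g/∂x = -2x - 4u + 3 = 0 and ∂g/∂u = -4x - 6u + 7 = 0, so (x, u) = (5/2, -1/2).
The Hessian has g_{xx} = -2, g_{uu} = -6, g_{xu} = -4, giving D = -4 < 0, so the point is a saddle point.
g(5/2, -1/2) = 3.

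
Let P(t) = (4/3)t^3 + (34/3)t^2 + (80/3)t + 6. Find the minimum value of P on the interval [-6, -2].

-34

P'(t) = 4t^2 + (68/3)t + 80/3, whose only zero in [-6, -2] is t = -4.
Evaluating at the critical points and endpoints: P(-6) = -34; P(-4) = -14/3; P(-2) = -38/3.
So the minimum is P(-6) = -34.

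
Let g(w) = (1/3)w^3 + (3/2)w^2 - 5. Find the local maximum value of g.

g'(w) = w^2 + 3w = 0 at w = -3, 0.
g''(w) = 2w + 3. g''(-3) = -3 < 0 ⇒ local maximum; g''(0) = 3 > 0 ⇒ local minimum.
So the local maximum value is g(-3) = -1/2.

-1/2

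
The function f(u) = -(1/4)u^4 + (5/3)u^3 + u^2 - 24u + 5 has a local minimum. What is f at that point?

-133/4

f'(u) = -u^3 + 5u^2 + 2u - 24 = 0 at u = -2, 3, 4.
f''(u) = -3u^2 + 10u + 2. f''(-2) = -30 < 0 ⇒ local maximum; f''(3) = 5 > 0 ⇒ local minimum; f''(4) = -6 < 0 ⇒ local maximum.
So the local minimum value is f(3) = -133/4.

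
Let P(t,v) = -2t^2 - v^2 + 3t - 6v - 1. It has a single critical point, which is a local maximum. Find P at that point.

∂P/∂t = -4t + 3 = 0 and ∂P/∂v = -2v - 6 = 0, so (t, v) = (3/4, -3).
The Hessian has P_{tt} = -4, P_{vv} = -2, P_{tv} = 0, giving D = 8 > 0 with P_{tt} < 0, so the point is a local maximum.
P(3/4, -3) = 73/8.

73/8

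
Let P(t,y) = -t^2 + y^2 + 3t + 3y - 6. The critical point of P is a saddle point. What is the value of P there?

-6

∂P/∂t = -2t + 3 = 0 and ∂P/∂y = 2y + 3 = 0, so (t, y) = (3/2, -3/2).
The Hessian has P_{tt} = -2, P_{yy} = 2, P_{ty} = 0, giving D = -4 < 0, so the point is a saddle point.
P(3/2, -3/2) = -6.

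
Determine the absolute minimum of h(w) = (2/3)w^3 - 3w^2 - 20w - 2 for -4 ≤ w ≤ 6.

Differentiating, h'(w) = 2w^2 - 6w - 20; which vanishes at w = -2 and w = 5.
Candidates: h(-4) = -38/3, h(-2) = 62/3, h(5) = -281/3, h(6) = -86.
Hence the absolute minimum is -281/3 at w = 5.

-281/3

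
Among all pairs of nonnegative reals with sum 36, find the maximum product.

324

With x + y = 36, the product is P(x) = x(36 − x).
P'(x) = 36 − 2x = 0 gives x = 18; P'' = −2 < 0, so this is the maximum.
P = 18·18 = 324.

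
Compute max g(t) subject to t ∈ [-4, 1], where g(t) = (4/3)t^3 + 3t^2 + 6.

31/3

Differentiating, g'(t) = 4t^2 + 6t; which vanishes at t = -3/2 and t = 0.
Evaluating at the critical points and endpoints: g(-4) = -94/3, g(-3/2) = 33/4, g(0) = 6, g(1) = 31/3.
The maximum over the interval is 31/3, attained at t = 1.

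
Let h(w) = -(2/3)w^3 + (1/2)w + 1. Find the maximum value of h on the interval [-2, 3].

16/3

h'(w) = -2w^2 + 1/2, which vanishes at w = -1/2 and w = 1/2.
Compare values at every candidate in [-2, 3]: h(-2) = 16/3; h(-1/2) = 5/6; h(1/2) = 7/6; h(3) = -31/2.
Hence the absolute maximum is 16/3 at w = -2.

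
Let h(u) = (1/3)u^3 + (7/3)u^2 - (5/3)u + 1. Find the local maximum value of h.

Critical points: h'(u) = u^2 + (14/3)u - 5/3 vanishes at u = -5, 1/3.
h''(u) = 2u + 14/3. h''(-5) = -16/3 < 0 ⇒ local maximum; h''(1/3) = 16/3 > 0 ⇒ local minimum.
Thus h has its local maximum at u = -5, with value 26.

26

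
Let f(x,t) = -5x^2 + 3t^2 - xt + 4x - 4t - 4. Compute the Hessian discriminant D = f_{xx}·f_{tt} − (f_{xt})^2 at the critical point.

-61

∂f/∂x = -10x - t + 4 = 0 and ∂f/∂t = -x + 6t - 4 = 0, so (x, t) = (20/61, 44/61).
The Hessian has f_{xx} = -10, f_{tt} = 6, f_{xt} = -1, giving D = -61 < 0, so the point is a saddle point.
D = (-10)·(6) − (-1)^2 = -61.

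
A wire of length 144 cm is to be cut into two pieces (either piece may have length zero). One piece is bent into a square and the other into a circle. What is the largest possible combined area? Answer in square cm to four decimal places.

1650.1184

Let x be the length used for the square. Square side x/4; circle radius (144−x)/(2π).
A(x) = (x/4)² + π·((144−x)/(2π))² = x²/16 + (144−x)²/(4π) for 0 ≤ x ≤ 144. A'(x) = x/8 − (144−x)/(2π) = 0 gives x = 4·144/(π+4) ≈ 80.6543.
A'' > 0, so the interior critical point is a minimum; the maximum is at an endpoint. A(0) = 1650.1184 and A(144) = 1296.0000, so the largest area is 1650.1184.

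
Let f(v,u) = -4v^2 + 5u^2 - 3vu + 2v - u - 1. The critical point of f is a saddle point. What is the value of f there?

∂f/∂v = -8v - 3u + 2 = 0 and ∂f/∂u = -3v + 10u - 1 = 0, so (v, u) = (17/89, 14/89).
The Hessian has f_{vv} = -8, f_{uu} = 10, f_{vu} = -3, giving D = -89 < 0, so the point is a saddle point.
f(17/89, 14/89) = -79/89.

-79/89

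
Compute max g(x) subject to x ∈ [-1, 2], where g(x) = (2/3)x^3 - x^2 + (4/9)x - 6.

g'(x) = 2x^2 - 2x + 4/9, which vanishes at x = 1/3 and x = 2/3.
Compare values at every candidate in [-1, 2]: g(-1) = -73/9, g(1/3) = -481/81, g(2/3) = -482/81, g(2) = -34/9.
Hence the absolute maximum is -34/9 at x = 2.

-34/9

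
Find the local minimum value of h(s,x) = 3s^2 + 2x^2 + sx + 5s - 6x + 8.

∂h/∂s = 6s + x + 5 = 0 and ∂h/∂x = s + 4x - 6 = 0, so (s, x) = (-26/23, 41/23).
The Hessian has h_{ss} = 6, h_{xx} = 4, h_{sx} = 1, giving D = 23 > 0 with h_{ss} > 0, so the point is a local minimum.
h(-26/23, 41/23) = -4/23.

-4/23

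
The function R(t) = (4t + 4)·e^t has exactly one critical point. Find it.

-2

By the product rule, R'(t) = (4t + 8)·e^t. Since e^t > 0, the only critical point is t = -2.
R''(-2) has the same sign as 4 > 0, so this is a local minimum.
R(-2) = (-4)·e^(-2) ≈ -0.5413.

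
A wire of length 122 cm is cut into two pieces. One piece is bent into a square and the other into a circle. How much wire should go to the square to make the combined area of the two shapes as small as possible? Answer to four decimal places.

Let x be the length used for the square. Square side x/4; circle radius (122−x)/(2π).
A(x) = (x/4)² + π·((122−x)/(2π))² = x²/16 + (122−x)²/(4π) for 0 ≤ x ≤ 122. A'(x) = x/8 − (122−x)/(2π) = 0 gives x = 4·122/(π+4) ≈ 68.3321.
A'' = 1/8 + 1/(2π) > 0, so this gives the minimum combined area; x ≈ 68.3321 cm to the square.

68.3321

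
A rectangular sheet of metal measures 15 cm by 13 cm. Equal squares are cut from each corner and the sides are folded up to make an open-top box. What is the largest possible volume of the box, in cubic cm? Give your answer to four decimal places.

With cut size x, the volume is V(x) = x(15 − 2x)(13 − 2x) for 0 < x < 6.5.
V'(x) = 12x^2 − 112x + 195. Setting V'(x) = 0 gives x ≈ 2.3155 (the root in (0, 6.5)).
V''(x) = 24x − 112 is negative there, so this is the maximum; V ≈ 200.9348.

200.9348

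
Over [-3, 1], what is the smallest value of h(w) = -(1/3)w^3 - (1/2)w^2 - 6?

The derivative is -w^2 - w, which vanishes at w = -1 and w = 0.
Candidates: h(-3) = -3/2,  h(-1) = -37/6,  h(0) = -6,  h(1) = -41/6.
Hence the absolute minimum is -41/6 at w = 1.

-41/6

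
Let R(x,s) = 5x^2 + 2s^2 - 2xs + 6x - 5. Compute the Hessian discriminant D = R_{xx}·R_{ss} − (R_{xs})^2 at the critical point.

∂R/∂x = 10x - 2s + 6 = 0 and ∂R/∂s = -2x + 4s = 0, so (x, s) = (-2/3, -1/3).
The Hessian has R_{xx} = 10, R_{ss} = 4, R_{xs} = -2, giving D = 36 > 0 with R_{xx} > 0, so the point is a local minimum.
D = (10)·(4) − (-2)^2 = 36.

36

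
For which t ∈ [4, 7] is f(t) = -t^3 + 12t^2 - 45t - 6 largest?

5

The derivative is -3t^2 + 24t - 45, whose only zero in [4, 7] is t = 5.
Evaluating at the critical points and endpoints: f(4) = -58, f(5) = -56, f(7) = -76.
So the maximum is f(5) = -56.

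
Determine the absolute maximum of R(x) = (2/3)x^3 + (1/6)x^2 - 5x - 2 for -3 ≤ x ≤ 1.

R'(x) = 2x^2 + (1/3)x - 5, whose only zero in [-3, 1] is x = -5/3.
Compare values at every candidate in [-3, 1]: R(-3) = -7/2; R(-5/3) = 601/162; R(1) = -37/6.
So the maximum is R(-5/3) = 601/162.

601/162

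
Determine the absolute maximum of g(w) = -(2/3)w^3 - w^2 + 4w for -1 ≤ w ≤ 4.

The derivative is -2w^2 - 2w + 4, whose only zero in [-1, 4] is w = 1.
Candidates: g(-1) = -13/3, g(1) = 7/3, g(4) = -128/3.
Hence the absolute maximum is 7/3 at w = 1.

7/3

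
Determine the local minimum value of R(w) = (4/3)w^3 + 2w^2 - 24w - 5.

-103/3

R'(w) = 4w^2 + 4w - 24 = 0 at w = -3, 2.
R''(w) = 8w + 4. R''(-3) = -20 < 0 ⇒ local maximum; R''(2) = 20 > 0 ⇒ local minimum.
The local minimum is R(2) = -103/3.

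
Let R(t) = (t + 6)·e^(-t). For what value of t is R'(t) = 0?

By the product rule, R'(t) = (-t - 5)·e^(-t). Since e^(-t) > 0, the only critical point is t = -5.
R''(-5) has the same sign as -1 < 0, so this is a local maximum.
R(-5) = (1)·e^(5) ≈ 148.4132.

-5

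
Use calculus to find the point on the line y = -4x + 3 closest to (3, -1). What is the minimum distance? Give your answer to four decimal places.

1.9403

Minimize D(x)^2 = (x - 3)^2 + (-4x + 4)^2.
d/dx[D^2] = 2(x - 3) + 2·(-4)·(-4x + 4) = 0 ⇒ x = 19/17.
Then y = -25/17 and the distance is √(64/17) ≈ 1.9403.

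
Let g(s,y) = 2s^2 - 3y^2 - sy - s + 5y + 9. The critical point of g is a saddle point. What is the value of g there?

∂g/∂s = 4s - y - 1 = 0 and ∂g/∂y = -s - 6y + 5 = 0, so (s, y) = (11/25, 19/25).
The Hessian has g_{ss} = 4, g_{yy} = -6, g_{sy} = -1, giving D = -25 < 0, so the point is a saddle point.
g(11/25, 19/25) = 267/25.

267/25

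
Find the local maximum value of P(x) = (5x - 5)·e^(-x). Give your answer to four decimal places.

0.6767

By the product rule, P'(x) = (-5x + 10)·e^(-x). Since e^(-x) > 0, the only critical point is x = 2.
P''(2) has the same sign as -5 < 0, so this is a local maximum.
P(2) = (5)·e^(-2) ≈ 0.6767.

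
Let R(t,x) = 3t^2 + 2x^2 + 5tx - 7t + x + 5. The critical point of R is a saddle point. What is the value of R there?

141

∂R/∂t = 6t + 5x - 7 = 0 and ∂R/∂x = 5t + 4x + 1 = 0, so (t, x) = (-33, 41).
The Hessian has R_{tt} = 6, R_{xx} = 4, R_{tx} = 5, giving D = -1 < 0, so the point is a saddle point.
R(-33, 41) = 141.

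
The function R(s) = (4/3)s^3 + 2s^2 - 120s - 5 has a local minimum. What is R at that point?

Critical points: R'(s) = 4s^2 + 4s - 120 vanishes at s = -6, 5.
Since R''(s) = 8s + 4, we get R''(-6) = -44 < 0 ⇒ local maximum; R''(5) = 44 > 0 ⇒ local minimum.
The local minimum is R(5) = -1165/3.

-1165/3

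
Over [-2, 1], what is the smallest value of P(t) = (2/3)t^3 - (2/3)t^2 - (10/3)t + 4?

2/3

P'(t) = 2t^2 - (4/3)t - 10/3, whose only zero in [-2, 1] is t = -1.
Compare values at every candidate in [-2, 1]: P(-2) = 8/3; P(-1) = 6; P(1) = 2/3.
So the minimum is P(1) = 2/3.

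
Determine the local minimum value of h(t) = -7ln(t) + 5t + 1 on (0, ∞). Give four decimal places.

5.6447

h'(t) = -7/t + 5 = 0 gives t = 7/5.
h''(t) = 7/t², which is positive for t > 0, so this is a local minimum.
h(7/5) = -7·ln(7/5) + 7 + 1 ≈ 5.6447.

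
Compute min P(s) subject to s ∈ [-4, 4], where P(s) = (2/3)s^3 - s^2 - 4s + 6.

P'(s) = 2s^2 - 2s - 4, which vanishes at s = -1 and s = 2.
Evaluating at the critical points and endpoints: P(-4) = -110/3,  P(-1) = 25/3,  P(2) = -2/3,  P(4) = 50/3.
The minimum over the interval is -110/3, attained at s = -4.

-110/3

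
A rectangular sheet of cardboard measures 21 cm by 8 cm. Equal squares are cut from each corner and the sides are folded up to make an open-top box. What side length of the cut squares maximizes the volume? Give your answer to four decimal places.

1.7737

With cut size x, the volume is V(x) = x(21 − 2x)(8 − 2x) for 0 < x < 4.
V'(x) = 12x^2 − 116x + 168. Setting V'(x) = 0 gives x ≈ 1.7737 (the root in (0, 4)).
V''(x) = 24x − 116 is negative there, so this is the maximum; V ≈ 137.8332.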